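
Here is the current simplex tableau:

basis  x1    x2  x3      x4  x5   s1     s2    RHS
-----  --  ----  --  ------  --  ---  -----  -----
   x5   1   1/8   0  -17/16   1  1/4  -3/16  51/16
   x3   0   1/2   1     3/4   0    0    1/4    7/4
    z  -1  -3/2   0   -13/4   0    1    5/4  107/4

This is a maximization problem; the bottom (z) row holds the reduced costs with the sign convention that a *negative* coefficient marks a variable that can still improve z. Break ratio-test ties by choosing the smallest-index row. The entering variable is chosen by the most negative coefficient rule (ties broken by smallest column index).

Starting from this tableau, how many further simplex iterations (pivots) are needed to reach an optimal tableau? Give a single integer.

2

pivot: x4 in, x3 out → z = 103/3
pivot: x1 in, x5 out → z = 40
No improving column remains; optimal.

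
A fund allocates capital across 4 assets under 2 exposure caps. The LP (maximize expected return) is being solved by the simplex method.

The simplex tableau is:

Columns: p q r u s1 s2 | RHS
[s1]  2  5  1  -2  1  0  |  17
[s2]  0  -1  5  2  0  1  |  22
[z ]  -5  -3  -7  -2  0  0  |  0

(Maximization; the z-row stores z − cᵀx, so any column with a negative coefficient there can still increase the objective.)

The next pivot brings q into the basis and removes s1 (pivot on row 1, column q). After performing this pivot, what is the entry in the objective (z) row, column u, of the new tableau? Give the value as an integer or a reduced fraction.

Pivot element is row 1, column q: 5.
Normalize row 1: new (row 1, u) = (-2)/5 = -2/5.
z-row ← z-row − (-3)·(new row 1): -2 − (-3)·(-2/5) = -16/5.

-16/5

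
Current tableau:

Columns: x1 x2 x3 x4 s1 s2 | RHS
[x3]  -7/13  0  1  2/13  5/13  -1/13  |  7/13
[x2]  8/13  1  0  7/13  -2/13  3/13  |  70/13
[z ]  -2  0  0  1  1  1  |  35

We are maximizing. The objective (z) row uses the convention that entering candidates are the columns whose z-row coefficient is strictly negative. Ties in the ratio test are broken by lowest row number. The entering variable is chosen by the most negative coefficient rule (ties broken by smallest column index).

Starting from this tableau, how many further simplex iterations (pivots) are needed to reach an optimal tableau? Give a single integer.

pivot: x1 in, x2 out → z = 105/2
No improving column remains; optimal.

1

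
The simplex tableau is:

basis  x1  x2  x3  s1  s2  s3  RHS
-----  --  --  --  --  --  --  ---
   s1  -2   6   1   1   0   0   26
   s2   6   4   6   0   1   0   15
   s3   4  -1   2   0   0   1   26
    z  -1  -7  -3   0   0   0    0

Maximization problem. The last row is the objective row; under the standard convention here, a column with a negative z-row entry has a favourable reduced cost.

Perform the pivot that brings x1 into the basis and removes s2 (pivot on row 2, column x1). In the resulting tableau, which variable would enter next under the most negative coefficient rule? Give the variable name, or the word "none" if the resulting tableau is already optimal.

x2

Pivot element 6. New z-row = old z-row − (-1)·(row 2/6).
Updated z-row coefficients: x1: 0, x2: -19/3, x3: -2, s1: 0, s2: 1/6, s3: 0.
The most negative is -19/3 in column x2, so x2 would enter next.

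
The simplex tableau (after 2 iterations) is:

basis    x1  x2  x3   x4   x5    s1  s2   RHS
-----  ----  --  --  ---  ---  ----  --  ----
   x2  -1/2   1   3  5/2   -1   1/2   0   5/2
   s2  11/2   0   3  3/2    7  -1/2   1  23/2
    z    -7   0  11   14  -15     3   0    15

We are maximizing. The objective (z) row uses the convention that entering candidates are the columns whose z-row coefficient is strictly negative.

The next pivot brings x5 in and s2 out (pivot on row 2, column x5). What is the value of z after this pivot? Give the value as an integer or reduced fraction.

555/14

Minimum ratio for x5: (23/2)/7 = 23/14.
z changes by −(z-row coeff of x5)·ratio = −(-15)·(23/14) = 345/14.
New z = 15 + (345/14) = 555/14.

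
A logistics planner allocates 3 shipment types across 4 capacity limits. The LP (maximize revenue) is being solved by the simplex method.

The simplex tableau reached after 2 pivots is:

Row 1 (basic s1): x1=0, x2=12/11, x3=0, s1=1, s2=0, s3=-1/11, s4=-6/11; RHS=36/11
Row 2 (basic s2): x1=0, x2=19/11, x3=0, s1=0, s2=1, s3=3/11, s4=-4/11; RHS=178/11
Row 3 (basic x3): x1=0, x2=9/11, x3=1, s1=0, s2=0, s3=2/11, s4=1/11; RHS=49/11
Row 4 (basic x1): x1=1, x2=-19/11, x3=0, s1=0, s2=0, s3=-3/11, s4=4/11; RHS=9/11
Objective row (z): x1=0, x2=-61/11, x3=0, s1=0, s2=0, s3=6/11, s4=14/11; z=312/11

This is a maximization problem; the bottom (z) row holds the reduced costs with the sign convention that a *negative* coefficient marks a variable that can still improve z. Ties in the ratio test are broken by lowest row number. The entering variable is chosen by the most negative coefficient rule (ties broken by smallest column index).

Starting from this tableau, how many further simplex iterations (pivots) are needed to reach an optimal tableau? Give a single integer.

2

pivot: x2 in, s1 out → z = 45
pivot: s4 in, x3 out → z = 51
No improving column remains; optimal.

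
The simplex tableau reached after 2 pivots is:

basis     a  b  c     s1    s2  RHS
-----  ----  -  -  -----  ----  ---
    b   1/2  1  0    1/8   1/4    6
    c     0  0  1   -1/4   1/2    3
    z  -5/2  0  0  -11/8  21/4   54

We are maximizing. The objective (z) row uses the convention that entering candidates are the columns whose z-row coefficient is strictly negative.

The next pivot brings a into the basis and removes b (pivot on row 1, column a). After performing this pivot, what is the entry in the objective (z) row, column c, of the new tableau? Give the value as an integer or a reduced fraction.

Pivot element is row 1, column a: 1/2.
Normalize row 1: new (row 1, c) = 0/(1/2) = 0.
z-row ← z-row − (-5/2)·(new row 1): 0 − (-5/2)·0 = 0.

0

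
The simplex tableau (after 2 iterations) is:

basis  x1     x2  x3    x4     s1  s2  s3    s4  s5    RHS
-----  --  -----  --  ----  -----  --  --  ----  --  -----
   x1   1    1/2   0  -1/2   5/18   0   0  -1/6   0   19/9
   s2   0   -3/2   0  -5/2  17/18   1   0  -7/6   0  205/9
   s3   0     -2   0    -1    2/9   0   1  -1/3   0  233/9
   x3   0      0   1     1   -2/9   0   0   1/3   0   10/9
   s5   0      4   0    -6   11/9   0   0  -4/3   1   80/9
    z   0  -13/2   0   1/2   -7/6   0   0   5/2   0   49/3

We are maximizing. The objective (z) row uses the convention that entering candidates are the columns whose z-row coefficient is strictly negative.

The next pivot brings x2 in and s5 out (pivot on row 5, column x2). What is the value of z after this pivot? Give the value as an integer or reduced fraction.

Minimum ratio for x2: (80/9)/4 = 20/9.
z changes by −(z-row coeff of x2)·ratio = −(-13/2)·(20/9) = 130/9.
New z = 49/3 + (130/9) = 277/9.

277/9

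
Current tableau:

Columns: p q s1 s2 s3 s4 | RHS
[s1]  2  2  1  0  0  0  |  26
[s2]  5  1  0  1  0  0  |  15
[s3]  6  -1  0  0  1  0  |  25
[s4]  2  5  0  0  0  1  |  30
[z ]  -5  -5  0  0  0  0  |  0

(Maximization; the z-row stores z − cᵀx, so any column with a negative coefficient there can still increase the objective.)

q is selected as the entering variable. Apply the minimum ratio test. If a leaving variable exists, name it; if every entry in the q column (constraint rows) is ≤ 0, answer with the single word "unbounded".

Ratios: row 1 (s1): 26/2 = 13; row 2 (s2): 15/1 = 15; row 3 (s3): entry -1 ≤ 0, skip; row 4 (s4): 30/5 = 6.
Minimum ratio is in the s4 row, so s4 leaves.

s4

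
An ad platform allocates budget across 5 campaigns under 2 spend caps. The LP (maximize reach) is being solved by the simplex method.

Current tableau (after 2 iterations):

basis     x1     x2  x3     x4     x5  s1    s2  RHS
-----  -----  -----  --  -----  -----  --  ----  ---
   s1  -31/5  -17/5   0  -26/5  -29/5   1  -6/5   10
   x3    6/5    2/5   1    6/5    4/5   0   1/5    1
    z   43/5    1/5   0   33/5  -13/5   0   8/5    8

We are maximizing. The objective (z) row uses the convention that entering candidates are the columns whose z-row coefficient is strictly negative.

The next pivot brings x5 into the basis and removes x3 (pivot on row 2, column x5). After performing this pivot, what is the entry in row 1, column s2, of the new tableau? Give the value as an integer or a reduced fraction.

Pivot element is row 2, column x5: 4/5.
Normalize row 2: new (row 2, s2) = (1/5)/(4/5) = 1/4.
row 1 ← row 1 − (-29/5)·(new row 2): -6/5 − (-29/5)·(1/4) = 1/4.

1/4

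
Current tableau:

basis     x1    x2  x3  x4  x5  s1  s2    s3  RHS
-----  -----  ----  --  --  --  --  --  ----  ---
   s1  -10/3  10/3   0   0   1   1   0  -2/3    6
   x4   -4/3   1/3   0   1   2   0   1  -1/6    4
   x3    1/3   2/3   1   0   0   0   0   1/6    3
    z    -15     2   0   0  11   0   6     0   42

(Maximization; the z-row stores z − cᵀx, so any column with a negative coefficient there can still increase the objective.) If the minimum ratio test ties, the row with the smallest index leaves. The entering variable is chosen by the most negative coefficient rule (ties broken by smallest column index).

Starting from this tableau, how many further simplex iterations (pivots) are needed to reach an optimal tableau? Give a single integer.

pivot: x1 in, x3 out → z = 177
No improving column remains; optimal.

1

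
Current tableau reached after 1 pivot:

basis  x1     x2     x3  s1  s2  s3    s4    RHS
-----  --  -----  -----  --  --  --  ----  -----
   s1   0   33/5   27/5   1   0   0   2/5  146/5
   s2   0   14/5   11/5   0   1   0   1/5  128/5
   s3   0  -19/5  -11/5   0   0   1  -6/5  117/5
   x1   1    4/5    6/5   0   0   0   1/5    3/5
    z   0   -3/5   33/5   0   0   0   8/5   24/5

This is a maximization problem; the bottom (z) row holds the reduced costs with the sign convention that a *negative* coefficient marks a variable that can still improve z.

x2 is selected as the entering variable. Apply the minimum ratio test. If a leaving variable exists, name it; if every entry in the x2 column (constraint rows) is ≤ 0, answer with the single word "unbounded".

x1

Ratios: row 1 (s1): (146/5)/(33/5) = 146/33; row 2 (s2): (128/5)/(14/5) = 64/7; row 3 (s3): entry -19/5 ≤ 0, skip; row 4 (x1): (3/5)/(4/5) = 3/4.
Minimum ratio is in the x1 row, so x1 leaves.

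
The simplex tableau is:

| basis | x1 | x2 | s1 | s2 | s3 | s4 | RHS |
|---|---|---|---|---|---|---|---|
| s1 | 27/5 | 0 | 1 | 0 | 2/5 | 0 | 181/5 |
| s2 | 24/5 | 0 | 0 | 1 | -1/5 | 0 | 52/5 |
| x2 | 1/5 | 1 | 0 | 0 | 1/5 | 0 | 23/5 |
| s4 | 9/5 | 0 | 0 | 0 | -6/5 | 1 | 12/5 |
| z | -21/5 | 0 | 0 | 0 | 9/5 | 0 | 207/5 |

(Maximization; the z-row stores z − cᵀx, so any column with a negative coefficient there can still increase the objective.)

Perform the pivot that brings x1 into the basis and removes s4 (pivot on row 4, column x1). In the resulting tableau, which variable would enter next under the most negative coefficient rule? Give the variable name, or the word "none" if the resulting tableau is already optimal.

s3

Pivot element 9/5. New z-row = old z-row − (-21/5)·(row 4/(9/5)).
Updated z-row coefficients: x1: 0, x2: 0, s1: 0, s2: 0, s3: -1, s4: 7/3.
The most negative is -1 in column s3, so s3 would enter next.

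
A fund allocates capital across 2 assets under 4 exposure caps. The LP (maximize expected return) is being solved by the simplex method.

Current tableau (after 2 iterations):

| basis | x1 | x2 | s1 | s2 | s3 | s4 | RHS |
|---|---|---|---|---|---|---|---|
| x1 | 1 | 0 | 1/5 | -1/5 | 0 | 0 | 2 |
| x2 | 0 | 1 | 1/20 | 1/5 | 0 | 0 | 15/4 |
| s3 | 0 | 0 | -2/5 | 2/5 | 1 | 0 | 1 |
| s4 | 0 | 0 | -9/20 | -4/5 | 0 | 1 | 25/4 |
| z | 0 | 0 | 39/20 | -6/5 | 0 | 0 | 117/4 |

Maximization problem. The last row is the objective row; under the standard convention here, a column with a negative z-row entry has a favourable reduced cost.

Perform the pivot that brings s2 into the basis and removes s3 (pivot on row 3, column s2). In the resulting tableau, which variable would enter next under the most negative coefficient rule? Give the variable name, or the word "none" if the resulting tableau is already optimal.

Pivot element 2/5. New z-row = old z-row − (-6/5)·(row 3/(2/5)).
Updated z-row coefficients: x1: 0, x2: 0, s1: 3/4, s2: 0, s3: 3, s4: 0.
No coefficient is strictly negative; the tableau after this pivot is optimal.

none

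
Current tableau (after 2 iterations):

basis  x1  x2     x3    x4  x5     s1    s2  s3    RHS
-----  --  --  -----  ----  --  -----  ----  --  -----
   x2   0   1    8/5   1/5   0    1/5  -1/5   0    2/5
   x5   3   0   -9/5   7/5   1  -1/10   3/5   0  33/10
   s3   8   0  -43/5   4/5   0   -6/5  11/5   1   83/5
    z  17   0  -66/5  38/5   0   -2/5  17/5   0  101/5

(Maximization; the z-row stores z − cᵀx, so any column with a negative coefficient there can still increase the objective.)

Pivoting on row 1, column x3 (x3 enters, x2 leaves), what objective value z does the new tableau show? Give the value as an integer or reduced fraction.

47/2

Minimum ratio for x3: (2/5)/(8/5) = 1/4.
z changes by −(z-row coeff of x3)·ratio = −(-66/5)·(1/4) = 33/10.
New z = 101/5 + (33/10) = 47/2.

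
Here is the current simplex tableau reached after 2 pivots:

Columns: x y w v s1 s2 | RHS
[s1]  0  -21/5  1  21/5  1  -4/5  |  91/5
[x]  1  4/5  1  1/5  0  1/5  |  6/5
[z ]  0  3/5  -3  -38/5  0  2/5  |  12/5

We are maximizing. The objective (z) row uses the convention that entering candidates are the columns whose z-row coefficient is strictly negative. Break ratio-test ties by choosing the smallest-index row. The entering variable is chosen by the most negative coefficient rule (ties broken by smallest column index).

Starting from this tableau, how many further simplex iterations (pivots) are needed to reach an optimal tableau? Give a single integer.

pivot: v in, s1 out → z = 106/3
pivot: y in, x out → z = 113/3
No improving column remains; optimal.

2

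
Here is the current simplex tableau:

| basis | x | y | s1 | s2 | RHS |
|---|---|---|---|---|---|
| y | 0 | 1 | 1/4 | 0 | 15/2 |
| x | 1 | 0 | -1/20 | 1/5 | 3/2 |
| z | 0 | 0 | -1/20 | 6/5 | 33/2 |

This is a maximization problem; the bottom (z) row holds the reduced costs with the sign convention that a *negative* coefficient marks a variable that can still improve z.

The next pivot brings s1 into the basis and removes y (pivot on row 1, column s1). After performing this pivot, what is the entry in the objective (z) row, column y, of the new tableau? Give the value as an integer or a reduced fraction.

1/5

Pivot element is row 1, column s1: 1/4.
Normalize row 1: new (row 1, y) = 1/(1/4) = 4.
z-row ← z-row − (-1/20)·(new row 1): 0 − (-1/20)·4 = 1/5.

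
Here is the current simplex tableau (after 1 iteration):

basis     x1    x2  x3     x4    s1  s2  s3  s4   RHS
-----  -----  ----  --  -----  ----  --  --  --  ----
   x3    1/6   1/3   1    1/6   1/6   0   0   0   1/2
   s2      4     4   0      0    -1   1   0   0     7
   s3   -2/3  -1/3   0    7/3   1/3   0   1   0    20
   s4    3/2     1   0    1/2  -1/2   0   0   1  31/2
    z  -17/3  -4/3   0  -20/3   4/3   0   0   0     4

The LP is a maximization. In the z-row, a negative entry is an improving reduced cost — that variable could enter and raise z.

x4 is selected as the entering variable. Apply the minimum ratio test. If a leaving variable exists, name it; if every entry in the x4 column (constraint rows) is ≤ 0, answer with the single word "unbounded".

x3

Ratios: row 1 (x3): (1/2)/(1/6) = 3; row 2 (s2): entry 0 ≤ 0, skip; row 3 (s3): 20/(7/3) = 60/7; row 4 (s4): (31/2)/(1/2) = 31.
Minimum ratio is in the x3 row, so x3 leaves.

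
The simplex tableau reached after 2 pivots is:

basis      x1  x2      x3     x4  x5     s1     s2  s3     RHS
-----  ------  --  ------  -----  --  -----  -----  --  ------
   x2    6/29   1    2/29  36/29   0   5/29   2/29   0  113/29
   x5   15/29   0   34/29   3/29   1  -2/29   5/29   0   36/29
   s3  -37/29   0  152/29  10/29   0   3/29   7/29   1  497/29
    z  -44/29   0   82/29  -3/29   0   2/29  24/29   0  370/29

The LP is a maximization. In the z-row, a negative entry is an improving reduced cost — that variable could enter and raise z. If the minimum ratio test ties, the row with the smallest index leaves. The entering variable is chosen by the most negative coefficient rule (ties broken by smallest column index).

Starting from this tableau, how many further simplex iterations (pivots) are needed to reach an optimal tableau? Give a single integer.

pivot: x1 in, x5 out → z = 82/5
pivot: s1 in, x2 out → z = 56/3
No improving column remains; optimal.

2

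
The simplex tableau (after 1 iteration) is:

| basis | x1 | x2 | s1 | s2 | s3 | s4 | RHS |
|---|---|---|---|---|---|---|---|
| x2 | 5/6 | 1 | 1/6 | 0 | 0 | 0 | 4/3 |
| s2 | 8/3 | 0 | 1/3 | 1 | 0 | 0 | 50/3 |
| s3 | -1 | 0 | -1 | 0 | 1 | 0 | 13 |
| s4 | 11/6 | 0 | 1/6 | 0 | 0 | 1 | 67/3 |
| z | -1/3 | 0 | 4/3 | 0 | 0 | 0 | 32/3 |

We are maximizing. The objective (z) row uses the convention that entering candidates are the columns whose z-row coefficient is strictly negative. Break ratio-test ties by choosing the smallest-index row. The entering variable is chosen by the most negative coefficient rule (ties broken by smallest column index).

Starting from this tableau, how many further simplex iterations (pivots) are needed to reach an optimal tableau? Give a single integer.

pivot: x1 in, x2 out → z = 56/5
No improving column remains; optimal.

1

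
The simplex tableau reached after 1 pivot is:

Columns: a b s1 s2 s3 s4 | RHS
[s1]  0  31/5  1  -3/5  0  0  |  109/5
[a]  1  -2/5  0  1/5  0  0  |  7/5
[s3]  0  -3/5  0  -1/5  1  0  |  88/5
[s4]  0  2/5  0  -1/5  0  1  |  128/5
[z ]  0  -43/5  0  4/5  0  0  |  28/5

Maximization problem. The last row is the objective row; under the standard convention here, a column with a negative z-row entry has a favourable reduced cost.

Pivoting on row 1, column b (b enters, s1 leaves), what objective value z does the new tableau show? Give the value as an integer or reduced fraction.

1111/31

Minimum ratio for b: (109/5)/(31/5) = 109/31.
z changes by −(z-row coeff of b)·ratio = −(-43/5)·(109/31) = 4687/155.
New z = 28/5 + (4687/155) = 1111/31.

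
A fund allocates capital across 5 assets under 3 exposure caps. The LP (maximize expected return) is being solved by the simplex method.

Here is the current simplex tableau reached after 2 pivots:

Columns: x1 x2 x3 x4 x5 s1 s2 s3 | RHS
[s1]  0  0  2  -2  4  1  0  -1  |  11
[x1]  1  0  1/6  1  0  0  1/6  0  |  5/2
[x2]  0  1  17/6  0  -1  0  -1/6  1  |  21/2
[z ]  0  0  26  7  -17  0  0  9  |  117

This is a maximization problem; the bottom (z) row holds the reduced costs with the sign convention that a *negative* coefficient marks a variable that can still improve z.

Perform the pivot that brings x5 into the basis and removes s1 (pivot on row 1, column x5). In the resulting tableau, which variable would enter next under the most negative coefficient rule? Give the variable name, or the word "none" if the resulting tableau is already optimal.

Pivot element 4. New z-row = old z-row − (-17)·(row 1/4).
Updated z-row coefficients: x1: 0, x2: 0, x3: 69/2, x4: -3/2, x5: 0, s1: 17/4, s2: 0, s3: 19/4.
The most negative is -3/2 in column x4, so x4 would enter next.

x4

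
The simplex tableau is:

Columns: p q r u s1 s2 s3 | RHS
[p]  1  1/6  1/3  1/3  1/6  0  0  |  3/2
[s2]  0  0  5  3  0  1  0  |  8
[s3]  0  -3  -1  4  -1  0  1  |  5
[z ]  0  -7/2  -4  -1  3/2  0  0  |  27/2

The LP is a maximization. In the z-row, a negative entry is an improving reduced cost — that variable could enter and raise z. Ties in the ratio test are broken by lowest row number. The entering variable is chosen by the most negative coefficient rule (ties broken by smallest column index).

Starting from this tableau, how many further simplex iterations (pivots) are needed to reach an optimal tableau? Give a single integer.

3

pivot: r in, s2 out → z = 199/10
pivot: q in, p out → z = 201/5
pivot: s2 in, r out → z = 45
No improving column remains; optimal.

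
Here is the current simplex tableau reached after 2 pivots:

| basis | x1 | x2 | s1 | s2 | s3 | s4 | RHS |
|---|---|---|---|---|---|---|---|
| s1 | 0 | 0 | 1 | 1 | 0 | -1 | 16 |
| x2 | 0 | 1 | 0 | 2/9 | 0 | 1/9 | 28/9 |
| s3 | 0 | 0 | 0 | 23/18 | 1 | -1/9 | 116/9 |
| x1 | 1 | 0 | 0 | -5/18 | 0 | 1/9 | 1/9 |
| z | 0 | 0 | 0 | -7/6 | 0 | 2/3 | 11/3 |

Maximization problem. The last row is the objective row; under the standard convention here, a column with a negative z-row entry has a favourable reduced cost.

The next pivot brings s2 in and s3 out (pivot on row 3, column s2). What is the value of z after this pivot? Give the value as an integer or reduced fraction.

355/23

Minimum ratio for s2: (116/9)/(23/18) = 232/23.
z changes by −(z-row coeff of s2)·ratio = −(-7/6)·(232/23) = 812/69.
New z = 11/3 + (812/69) = 355/23.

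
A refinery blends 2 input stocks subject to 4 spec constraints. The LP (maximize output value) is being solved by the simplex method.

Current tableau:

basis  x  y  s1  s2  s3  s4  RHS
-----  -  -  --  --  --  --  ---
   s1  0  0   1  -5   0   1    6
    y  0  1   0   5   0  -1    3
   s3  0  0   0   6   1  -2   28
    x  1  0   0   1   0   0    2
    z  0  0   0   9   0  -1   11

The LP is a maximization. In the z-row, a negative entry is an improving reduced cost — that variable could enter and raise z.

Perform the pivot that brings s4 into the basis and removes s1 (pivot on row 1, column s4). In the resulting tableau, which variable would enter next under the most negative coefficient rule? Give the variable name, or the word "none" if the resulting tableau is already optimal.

Pivot element 1. New z-row = old z-row − (-1)·(row 1/1).
Updated z-row coefficients: x: 0, y: 0, s1: 1, s2: 4, s3: 0, s4: 0.
No coefficient is strictly negative; the tableau after this pivot is optimal.

none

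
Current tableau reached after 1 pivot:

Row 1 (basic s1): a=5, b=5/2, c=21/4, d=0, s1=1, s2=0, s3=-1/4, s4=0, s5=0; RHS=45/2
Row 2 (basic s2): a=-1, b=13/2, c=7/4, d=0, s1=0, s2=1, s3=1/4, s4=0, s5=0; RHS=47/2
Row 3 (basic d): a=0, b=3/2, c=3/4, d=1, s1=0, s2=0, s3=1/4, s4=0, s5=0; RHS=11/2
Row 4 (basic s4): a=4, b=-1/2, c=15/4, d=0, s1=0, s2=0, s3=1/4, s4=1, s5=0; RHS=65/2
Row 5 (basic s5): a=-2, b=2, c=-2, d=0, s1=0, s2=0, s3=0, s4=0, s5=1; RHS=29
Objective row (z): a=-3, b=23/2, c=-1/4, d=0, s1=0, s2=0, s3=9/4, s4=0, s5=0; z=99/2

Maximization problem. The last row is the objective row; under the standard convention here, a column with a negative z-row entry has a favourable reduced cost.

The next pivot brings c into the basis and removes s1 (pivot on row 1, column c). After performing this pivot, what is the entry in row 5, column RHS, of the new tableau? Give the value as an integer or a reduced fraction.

Pivot element is row 1, column c: 21/4.
Normalize row 1: new (row 1, RHS) = (45/2)/(21/4) = 30/7.
row 5 ← row 5 − (-2)·(new row 1): 29 − (-2)·(30/7) = 263/7.

263/7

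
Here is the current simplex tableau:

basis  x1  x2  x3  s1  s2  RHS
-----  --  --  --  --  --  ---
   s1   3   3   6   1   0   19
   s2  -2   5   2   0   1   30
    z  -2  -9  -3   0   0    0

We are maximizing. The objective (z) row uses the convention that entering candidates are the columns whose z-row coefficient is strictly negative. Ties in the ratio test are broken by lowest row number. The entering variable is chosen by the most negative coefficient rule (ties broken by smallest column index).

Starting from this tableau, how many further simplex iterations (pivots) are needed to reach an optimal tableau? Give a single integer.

2

pivot: x2 in, s2 out → z = 54
pivot: x1 in, s1 out → z = 166/3
No improving column remains; optimal.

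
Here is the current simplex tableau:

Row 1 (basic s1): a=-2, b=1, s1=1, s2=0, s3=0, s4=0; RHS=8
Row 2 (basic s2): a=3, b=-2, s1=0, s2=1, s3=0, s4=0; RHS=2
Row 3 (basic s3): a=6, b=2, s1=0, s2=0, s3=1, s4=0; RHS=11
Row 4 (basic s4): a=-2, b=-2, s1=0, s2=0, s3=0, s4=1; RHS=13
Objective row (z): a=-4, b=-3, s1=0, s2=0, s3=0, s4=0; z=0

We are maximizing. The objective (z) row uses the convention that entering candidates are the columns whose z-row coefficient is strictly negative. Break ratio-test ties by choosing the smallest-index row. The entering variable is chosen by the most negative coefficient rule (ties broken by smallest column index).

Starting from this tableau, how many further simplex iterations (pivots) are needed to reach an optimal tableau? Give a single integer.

pivot: a in, s2 out → z = 8/3
pivot: b in, s3 out → z = 167/18
pivot: s2 in, a out → z = 33/2
No improving column remains; optimal.

3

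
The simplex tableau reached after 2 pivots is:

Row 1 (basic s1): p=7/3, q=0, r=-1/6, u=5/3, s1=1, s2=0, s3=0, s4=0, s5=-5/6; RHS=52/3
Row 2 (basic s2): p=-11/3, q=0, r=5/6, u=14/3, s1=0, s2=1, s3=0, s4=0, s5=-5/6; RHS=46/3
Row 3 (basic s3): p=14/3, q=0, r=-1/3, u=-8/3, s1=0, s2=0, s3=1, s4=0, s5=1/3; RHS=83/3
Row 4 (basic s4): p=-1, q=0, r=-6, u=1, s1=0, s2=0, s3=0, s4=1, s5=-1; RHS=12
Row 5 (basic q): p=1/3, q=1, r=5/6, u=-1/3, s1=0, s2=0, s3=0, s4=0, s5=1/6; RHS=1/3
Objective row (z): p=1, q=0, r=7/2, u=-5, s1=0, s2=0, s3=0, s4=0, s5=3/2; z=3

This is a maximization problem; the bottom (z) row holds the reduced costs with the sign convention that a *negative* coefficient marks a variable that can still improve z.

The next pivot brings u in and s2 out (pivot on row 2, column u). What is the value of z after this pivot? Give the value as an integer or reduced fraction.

Minimum ratio for u: (46/3)/(14/3) = 23/7.
z changes by −(z-row coeff of u)·ratio = −(-5)·(23/7) = 115/7.
New z = 3 + (115/7) = 136/7.

136/7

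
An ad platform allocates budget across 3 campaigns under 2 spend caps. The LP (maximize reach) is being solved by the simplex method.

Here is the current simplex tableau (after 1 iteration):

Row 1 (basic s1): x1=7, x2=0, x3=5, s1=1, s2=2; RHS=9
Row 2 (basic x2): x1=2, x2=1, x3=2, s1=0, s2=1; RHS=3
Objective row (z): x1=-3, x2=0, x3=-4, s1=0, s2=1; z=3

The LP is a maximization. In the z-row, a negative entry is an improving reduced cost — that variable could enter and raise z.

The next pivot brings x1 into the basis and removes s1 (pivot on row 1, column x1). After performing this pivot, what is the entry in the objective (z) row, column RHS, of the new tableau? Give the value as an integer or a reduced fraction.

48/7

Pivot element is row 1, column x1: 7.
Normalize row 1: new (row 1, RHS) = 9/7 = 9/7.
z-row ← z-row − (-3)·(new row 1): 3 − (-3)·(9/7) = 48/7.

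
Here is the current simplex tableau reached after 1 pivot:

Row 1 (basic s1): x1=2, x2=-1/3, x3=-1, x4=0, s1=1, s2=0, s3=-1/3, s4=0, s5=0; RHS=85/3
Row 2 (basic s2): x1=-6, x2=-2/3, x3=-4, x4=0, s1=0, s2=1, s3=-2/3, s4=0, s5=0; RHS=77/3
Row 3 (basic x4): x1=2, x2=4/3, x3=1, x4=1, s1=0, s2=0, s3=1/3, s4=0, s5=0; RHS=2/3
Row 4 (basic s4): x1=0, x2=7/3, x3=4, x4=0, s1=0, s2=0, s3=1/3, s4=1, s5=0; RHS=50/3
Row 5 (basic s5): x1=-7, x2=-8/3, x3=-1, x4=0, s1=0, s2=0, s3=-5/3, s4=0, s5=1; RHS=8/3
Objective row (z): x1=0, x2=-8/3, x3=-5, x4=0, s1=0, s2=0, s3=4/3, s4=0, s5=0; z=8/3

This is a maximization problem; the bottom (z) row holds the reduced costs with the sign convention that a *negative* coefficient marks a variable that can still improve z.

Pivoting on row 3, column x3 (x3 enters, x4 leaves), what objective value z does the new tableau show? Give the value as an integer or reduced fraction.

Minimum ratio for x3: (2/3)/1 = 2/3.
z changes by −(z-row coeff of x3)·ratio = −(-5)·(2/3) = 10/3.
New z = 8/3 + (10/3) = 6.

6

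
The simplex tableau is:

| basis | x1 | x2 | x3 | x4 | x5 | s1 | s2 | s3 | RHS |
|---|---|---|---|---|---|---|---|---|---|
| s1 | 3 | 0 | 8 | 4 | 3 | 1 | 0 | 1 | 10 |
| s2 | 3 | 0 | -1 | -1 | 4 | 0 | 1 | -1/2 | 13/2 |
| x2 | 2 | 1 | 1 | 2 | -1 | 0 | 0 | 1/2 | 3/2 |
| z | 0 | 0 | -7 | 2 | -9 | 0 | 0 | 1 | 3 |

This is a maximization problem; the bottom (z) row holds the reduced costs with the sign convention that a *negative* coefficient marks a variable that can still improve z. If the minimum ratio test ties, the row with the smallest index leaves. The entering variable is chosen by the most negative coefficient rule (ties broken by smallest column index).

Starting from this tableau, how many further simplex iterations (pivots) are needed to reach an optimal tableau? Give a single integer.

2

pivot: x5 in, s2 out → z = 141/8
pivot: x3 in, s1 out → z = 1613/70
No improving column remains; optimal.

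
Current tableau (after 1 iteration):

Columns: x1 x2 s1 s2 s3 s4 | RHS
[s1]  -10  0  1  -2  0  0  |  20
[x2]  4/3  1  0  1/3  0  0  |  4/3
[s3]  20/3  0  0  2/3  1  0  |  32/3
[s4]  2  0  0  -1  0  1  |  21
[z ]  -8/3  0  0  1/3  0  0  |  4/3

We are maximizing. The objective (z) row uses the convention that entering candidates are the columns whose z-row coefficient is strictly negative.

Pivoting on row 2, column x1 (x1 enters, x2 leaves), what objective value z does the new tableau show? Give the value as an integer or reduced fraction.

4

Minimum ratio for x1: (4/3)/(4/3) = 1.
z changes by −(z-row coeff of x1)·ratio = −(-8/3)·1 = 8/3.
New z = 4/3 + (8/3) = 4.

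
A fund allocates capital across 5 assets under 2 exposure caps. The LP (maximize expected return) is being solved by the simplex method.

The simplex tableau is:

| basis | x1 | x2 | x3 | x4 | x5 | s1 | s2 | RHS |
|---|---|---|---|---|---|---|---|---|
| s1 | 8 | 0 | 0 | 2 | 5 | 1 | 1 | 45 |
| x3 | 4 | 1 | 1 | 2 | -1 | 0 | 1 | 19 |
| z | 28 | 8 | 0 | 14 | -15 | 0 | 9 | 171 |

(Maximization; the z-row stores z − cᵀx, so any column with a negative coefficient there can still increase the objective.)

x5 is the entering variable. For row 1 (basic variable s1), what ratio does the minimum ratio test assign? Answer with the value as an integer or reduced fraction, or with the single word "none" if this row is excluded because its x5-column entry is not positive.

9

Ratio = RHS / (x5 entry) = 45 / 5 = 9.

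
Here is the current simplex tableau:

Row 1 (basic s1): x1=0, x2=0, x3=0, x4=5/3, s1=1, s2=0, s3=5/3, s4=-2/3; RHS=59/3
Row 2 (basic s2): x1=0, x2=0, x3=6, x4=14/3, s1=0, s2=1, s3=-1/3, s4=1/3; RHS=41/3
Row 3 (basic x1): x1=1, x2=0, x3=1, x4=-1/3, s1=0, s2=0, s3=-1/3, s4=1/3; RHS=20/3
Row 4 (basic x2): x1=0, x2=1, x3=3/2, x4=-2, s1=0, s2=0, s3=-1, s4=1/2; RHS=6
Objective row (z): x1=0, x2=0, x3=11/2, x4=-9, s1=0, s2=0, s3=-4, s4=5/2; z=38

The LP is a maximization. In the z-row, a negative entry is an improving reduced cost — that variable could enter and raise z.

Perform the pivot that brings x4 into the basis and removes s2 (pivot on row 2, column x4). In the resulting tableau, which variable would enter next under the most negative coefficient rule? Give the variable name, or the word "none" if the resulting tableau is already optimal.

s3

Pivot element 14/3. New z-row = old z-row − (-9)·(row 2/(14/3)).
Updated z-row coefficients: x1: 0, x2: 0, x3: 239/14, x4: 0, s1: 0, s2: 27/14, s3: -65/14, s4: 22/7.
The most negative is -65/14 in column s3, so s3 would enter next.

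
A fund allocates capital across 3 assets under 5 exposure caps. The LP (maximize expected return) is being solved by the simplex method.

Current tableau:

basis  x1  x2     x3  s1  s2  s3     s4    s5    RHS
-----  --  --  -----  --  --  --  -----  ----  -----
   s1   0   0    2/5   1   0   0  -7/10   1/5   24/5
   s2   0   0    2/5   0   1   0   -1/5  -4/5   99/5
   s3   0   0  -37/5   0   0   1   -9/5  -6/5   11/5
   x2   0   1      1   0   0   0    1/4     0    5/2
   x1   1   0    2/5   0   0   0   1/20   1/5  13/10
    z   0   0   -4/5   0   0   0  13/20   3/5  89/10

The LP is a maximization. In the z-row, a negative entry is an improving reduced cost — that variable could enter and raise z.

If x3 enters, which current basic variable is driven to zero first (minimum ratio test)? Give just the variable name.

Ratios: row 1 (s1): (24/5)/(2/5) = 12; row 2 (s2): (99/5)/(2/5) = 99/2; row 3 (s3): entry -37/5 ≤ 0, skip; row 4 (x2): (5/2)/1 = 5/2; row 5 (x1): (13/10)/(2/5) = 13/4.
Minimum ratio 5/2 is in the x2 row, so x2 leaves.

x2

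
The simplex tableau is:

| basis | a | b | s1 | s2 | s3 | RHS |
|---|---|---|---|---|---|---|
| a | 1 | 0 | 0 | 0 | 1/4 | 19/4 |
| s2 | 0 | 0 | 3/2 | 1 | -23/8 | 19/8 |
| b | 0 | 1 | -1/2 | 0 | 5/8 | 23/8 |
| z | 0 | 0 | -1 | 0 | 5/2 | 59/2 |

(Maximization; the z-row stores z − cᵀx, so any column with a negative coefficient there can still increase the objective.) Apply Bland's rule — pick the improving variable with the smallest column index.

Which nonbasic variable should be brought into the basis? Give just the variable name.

s1

Objective-row coefficients: a: 0, b: 0, s1: -1, s2: 0, s3: 5/2.
Improving columns: s1. Bland's rule picks the smallest column index → s1.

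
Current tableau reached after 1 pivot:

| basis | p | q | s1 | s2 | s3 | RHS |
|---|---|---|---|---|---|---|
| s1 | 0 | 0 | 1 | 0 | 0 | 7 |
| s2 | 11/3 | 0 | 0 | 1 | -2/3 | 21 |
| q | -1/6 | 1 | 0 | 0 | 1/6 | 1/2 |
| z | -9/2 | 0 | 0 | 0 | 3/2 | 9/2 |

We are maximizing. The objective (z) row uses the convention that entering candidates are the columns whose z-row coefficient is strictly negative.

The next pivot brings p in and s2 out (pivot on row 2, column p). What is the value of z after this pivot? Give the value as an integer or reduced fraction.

Minimum ratio for p: 21/(11/3) = 63/11.
z changes by −(z-row coeff of p)·ratio = −(-9/2)·(63/11) = 567/22.
New z = 9/2 + (567/22) = 333/11.

333/11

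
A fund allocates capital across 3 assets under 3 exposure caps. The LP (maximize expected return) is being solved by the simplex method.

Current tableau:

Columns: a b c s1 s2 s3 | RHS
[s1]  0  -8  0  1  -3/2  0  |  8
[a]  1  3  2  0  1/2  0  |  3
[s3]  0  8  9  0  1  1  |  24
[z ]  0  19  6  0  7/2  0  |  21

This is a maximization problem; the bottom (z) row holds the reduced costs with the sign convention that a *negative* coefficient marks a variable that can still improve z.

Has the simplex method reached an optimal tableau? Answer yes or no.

No objective-row coefficient is strictly negative, so no entering variable exists; the tableau is optimal.

yes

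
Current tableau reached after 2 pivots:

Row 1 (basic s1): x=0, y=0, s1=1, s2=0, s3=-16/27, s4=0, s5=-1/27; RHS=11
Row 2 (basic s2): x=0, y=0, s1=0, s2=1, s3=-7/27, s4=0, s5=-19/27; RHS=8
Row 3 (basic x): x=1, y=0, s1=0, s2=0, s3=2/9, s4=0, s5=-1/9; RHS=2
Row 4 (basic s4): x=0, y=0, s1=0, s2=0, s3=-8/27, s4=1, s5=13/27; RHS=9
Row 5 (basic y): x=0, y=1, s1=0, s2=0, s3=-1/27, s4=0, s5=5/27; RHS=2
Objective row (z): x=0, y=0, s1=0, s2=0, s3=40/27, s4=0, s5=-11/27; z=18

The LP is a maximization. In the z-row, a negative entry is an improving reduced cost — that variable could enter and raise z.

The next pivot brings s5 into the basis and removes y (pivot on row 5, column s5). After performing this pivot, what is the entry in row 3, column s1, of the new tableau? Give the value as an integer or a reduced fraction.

0

Pivot element is row 5, column s5: 5/27.
Normalize row 5: new (row 5, s1) = 0/(5/27) = 0.
row 3 ← row 3 − (-1/9)·(new row 5): 0 − (-1/9)·0 = 0.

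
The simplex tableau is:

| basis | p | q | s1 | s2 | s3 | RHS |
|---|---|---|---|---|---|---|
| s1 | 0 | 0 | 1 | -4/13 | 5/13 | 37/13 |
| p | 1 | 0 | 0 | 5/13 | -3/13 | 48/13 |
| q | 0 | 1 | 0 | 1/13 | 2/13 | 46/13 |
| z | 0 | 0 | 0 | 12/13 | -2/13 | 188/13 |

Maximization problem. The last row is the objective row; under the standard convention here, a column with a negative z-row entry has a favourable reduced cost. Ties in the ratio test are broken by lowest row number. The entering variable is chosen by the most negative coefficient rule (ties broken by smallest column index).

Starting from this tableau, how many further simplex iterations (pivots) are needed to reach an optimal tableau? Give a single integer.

1

pivot: s3 in, s1 out → z = 78/5
No improving column remains; optimal.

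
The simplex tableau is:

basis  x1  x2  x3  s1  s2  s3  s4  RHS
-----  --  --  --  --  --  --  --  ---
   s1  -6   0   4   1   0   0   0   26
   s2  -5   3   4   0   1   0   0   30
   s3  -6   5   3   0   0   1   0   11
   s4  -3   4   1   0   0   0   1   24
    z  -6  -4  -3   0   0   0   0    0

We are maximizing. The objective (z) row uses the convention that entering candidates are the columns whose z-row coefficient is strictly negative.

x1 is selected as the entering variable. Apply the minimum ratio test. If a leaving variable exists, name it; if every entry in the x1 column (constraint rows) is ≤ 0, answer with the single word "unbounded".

unbounded

x1-column entries: row 1: -6, row 2: -5, row 3: -6, row 4: -3. All ≤ 0, so x1 can increase without bound; the LP is unbounded in this direction.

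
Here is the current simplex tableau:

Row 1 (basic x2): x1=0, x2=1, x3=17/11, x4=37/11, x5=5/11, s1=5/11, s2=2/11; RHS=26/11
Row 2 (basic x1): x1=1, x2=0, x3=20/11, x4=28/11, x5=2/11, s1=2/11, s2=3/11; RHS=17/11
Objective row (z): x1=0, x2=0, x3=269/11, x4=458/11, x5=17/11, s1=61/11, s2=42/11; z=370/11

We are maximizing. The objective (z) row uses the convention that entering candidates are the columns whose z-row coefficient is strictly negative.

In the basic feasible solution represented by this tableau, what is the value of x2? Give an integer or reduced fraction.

x2 is basic (row 1); its value is the RHS of that row: 26/11.

26/11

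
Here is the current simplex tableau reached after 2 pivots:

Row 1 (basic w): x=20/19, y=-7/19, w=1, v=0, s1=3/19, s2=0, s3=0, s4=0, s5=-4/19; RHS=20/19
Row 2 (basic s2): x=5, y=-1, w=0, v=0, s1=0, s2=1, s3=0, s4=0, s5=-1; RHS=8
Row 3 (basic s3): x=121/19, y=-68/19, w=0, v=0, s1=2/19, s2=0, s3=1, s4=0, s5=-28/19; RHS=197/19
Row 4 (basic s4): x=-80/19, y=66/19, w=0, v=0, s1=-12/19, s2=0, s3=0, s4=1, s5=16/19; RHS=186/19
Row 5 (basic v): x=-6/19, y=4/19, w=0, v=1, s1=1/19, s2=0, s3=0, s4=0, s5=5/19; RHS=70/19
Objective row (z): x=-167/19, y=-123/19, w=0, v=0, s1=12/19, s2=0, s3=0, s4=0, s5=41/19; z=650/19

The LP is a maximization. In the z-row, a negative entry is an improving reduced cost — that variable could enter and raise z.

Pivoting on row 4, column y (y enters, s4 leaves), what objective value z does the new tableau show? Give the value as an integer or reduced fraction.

577/11

Minimum ratio for y: (186/19)/(66/19) = 31/11.
z changes by −(z-row coeff of y)·ratio = −(-123/19)·(31/11) = 3813/209.
New z = 650/19 + (3813/209) = 577/11.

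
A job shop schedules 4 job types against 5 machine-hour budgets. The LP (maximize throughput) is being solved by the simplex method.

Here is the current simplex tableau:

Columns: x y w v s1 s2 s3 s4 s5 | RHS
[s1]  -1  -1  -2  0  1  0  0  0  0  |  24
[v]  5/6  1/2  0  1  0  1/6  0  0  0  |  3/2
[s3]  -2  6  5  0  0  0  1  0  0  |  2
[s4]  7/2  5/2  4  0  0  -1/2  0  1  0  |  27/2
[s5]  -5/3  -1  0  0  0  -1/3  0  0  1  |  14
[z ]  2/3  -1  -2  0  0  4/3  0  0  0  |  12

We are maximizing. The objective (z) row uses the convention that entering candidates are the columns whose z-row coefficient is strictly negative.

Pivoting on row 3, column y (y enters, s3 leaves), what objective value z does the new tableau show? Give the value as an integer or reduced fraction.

Minimum ratio for y: 2/6 = 1/3.
z changes by −(z-row coeff of y)·ratio = −(-1)·(1/3) = 1/3.
New z = 12 + (1/3) = 37/3.

37/3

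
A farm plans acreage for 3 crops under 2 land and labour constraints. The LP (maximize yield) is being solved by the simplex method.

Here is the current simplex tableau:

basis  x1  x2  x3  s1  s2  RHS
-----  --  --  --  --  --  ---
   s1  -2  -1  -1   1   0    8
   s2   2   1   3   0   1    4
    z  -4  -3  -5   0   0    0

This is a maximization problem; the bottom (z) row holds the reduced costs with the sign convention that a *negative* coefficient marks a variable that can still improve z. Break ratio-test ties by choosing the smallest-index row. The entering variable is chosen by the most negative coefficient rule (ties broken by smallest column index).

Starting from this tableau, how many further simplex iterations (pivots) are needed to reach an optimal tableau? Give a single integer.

pivot: x3 in, s2 out → z = 20/3
pivot: x2 in, x3 out → z = 12
No improving column remains; optimal.

2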